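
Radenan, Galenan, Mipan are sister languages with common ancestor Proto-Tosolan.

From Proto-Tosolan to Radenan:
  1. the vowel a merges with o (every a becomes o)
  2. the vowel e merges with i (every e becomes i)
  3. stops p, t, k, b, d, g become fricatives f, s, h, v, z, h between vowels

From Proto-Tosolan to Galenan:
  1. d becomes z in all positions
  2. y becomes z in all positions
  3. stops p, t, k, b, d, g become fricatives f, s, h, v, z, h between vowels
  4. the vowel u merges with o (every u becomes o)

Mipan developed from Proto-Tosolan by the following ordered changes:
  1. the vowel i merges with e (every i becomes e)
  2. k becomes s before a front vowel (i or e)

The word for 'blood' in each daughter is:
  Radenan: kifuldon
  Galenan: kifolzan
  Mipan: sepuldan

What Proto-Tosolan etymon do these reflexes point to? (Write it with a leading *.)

Position 1: Radenan has k, Galenan has k, Mipan has s. Radenan preserves k here (none of its changes turn any other segment into k), so the proto-segment is *k.
Position 4: Radenan has u, Galenan has o, Mipan has u. Radenan preserves u here (none of its changes turn any other segment into u), so the proto-segment is *u.
Position 2: Radenan has i, Galenan has i, Mipan has e. Galenan preserves i here (none of its changes turn any other segment into i), so the proto-segment is *i.
Verify the candidate proto-form against each daughter:
Radenan: *kipuldan
  kipuldan → kipuldon   [vowel merger]
  kipuldon (rule 2 does not apply)
  kipuldon → kifuldon   [intervocalic lenition]
  giving Radenan kifuldon.
Galenan: start from *kipuldan.
  rule 1 (unconditioned shift): kipuldan → kipulzan
  rule 2: no change — kipulzan
  rule 3 (intervocalic lenition): kipulzan → kifulzan
  rule 4 (vowel merger): kifulzan → kifolzan
  ⇒ Galenan kifolzan
Mipan: start from *kipuldan.
  rule 1 (vowel merger): kipuldan → kepuldan
  rule 2 (palatalisation): kepuldan → sepuldan
  ⇒ Mipan sepuldan
No other proto-form is consistent with every reflex, so the reconstruction is *kipuldan.

*kipuldan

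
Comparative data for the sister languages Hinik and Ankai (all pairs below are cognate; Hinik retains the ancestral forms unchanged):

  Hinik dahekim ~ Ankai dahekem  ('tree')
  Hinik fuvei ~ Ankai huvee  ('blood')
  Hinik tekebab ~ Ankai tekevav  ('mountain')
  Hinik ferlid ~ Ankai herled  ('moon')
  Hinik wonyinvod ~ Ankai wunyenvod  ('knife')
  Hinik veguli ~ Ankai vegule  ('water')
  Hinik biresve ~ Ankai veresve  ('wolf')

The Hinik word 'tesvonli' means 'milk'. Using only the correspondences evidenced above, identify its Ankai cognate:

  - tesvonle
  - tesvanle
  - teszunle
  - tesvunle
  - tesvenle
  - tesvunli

wonyinvod ~ wunyenvod — Hinik o corresponds to Ankai u after a consonant, before a nasal.
veguli ~ vegule — Hinik i corresponds to Ankai e word-finally.
Applying these to Hinik 'tesvonli':
  tesvonli → tesvunli   (o→u after a consonant, before a nasal)
  tesvunli → tesvunle   (i→e word-finally)
So the Ankai cognate is 'tesvunle'.

tesvunle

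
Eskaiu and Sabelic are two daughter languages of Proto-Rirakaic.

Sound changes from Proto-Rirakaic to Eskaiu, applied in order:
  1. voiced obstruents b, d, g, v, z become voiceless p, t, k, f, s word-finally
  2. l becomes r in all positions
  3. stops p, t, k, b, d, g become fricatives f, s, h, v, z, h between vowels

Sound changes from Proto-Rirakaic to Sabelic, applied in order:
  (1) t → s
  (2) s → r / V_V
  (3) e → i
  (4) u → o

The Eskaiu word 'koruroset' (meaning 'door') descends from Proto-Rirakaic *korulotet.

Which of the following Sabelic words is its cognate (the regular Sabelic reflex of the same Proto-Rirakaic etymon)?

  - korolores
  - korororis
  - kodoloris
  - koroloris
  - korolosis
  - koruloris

Sabelic: *korulotet > koruloses > korulores > koruloris > koroloris  (by unconditioned shift, rhotacism, vowel merger, vowel merger)
Only 'koroloris' matches the regular Sabelic development of *korulotet.

koroloris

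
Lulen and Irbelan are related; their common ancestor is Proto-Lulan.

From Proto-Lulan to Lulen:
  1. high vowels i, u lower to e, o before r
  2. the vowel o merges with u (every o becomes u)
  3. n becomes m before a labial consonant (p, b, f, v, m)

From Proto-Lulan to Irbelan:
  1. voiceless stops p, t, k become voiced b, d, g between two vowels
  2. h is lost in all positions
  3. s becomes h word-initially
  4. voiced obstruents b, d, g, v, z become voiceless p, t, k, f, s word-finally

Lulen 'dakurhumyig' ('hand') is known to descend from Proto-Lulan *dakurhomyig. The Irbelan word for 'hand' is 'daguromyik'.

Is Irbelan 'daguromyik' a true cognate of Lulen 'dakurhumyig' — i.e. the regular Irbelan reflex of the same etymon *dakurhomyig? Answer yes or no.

yes

Derive the expected Irbelan reflex of *dakurhomyig:
Irbelan: *dakurhomyig > dagurhomyig > daguromyig > daguromyik  (by intervocalic voicing, h-loss, final devoicing)
Irbelan 'daguromyik' matches the regular reflex exactly, so the pair is cognate.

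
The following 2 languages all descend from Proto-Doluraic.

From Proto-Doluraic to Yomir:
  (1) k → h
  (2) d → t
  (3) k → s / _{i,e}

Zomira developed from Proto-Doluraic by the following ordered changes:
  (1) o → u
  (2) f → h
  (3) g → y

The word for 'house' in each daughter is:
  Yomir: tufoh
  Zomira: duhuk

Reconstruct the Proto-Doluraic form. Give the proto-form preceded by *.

Position 1: Yomir has t, Zomira has d. Zomira preserves d here (none of its changes turn any other segment into d), so the proto-segment is *d.
Position 3: Yomir has f, Zomira has h. Yomir preserves f here (none of its changes turn any other segment into f), so the proto-segment is *f.
Position 4: Yomir has o, Zomira has u. Yomir preserves o here (none of its changes turn any other segment into o), so the proto-segment is *o.
Continuing position by position gives *dufok; check it forward:
Yomir: start from *dufok.
  rule 1 (unconditioned shift): dufok → dufoh
  rule 2 (unconditioned shift): dufoh → tufoh
  rule 3: no change — tufoh
  ⇒ Yomir tufoh
Zomira: *dufok > dufuk > duhuk  (by vowel merger, unconditioned shift)
*dufok is the unique common source.

*dufok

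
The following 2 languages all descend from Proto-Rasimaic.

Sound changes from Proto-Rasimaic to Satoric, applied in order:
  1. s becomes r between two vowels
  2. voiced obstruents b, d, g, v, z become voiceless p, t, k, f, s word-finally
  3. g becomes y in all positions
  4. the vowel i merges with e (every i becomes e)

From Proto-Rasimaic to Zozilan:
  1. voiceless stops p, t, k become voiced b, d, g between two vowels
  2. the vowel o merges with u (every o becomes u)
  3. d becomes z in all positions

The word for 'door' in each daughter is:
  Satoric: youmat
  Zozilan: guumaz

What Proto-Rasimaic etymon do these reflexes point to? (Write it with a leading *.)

*goumad

Position 6: Satoric has t, Zozilan has z. Taking the neighbouring segments as reconstructed: Satoric t could go back to *t or *d; Zozilan z could go back to *d or *z — the one source consistent with every daughter is *d.
Position 2: Satoric has o, Zozilan has u. Satoric preserves o here (none of its changes turn any other segment into o), so the proto-segment is *o.
Position 1: Satoric has y, Zozilan has g. Taking the neighbouring segments as reconstructed: Satoric y could go back to *g or *y; Zozilan g can only go back to *g — the one source consistent with every daughter is *g.
This points to *goumad. Verify forward in each daughter:
Satoric: *goumad > goumat > youmat  (by final devoicing, unconditioned shift)
Zozilan: *goumad
  goumad (rule 1 does not apply)
  goumad → guumad   [vowel merger]
  guumad → guumaz   [unconditioned shift]
  giving Zozilan guumaz.
Only *goumad yields all of Satoric youmat, Zozilan guumaz.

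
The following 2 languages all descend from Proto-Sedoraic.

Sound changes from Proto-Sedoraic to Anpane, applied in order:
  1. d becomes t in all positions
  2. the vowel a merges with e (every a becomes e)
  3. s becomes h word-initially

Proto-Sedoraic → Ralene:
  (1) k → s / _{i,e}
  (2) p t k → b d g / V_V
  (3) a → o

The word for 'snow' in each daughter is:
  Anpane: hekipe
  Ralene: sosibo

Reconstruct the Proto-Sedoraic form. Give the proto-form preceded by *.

*sakipa

Position 1: Anpane has h, Ralene has s. Taking the neighbouring segments as reconstructed: Anpane h could go back to *s or *h; Ralene s can only go back to *s — the one source consistent with every daughter is *s.
Position 3: Anpane has k, Ralene has s. Anpane preserves k here (none of its changes turn any other segment into k), so the proto-segment is *k.
Continuing position by position gives *sakipa; check it forward:
Anpane: *sakipa > sekipe > hekipe  (by vowel merger, debuccalisation)
Ralene: start from *sakipa.
  rule 1 (palatalisation): sakipa → sasipa
  rule 2 (intervocalic voicing): sasipa → sasiba
  rule 3 (vowel merger): sasiba → sosibo
  ⇒ Ralene sosibo
Only *sakipa yields all of Anpane hekipe, Ralene sosibo.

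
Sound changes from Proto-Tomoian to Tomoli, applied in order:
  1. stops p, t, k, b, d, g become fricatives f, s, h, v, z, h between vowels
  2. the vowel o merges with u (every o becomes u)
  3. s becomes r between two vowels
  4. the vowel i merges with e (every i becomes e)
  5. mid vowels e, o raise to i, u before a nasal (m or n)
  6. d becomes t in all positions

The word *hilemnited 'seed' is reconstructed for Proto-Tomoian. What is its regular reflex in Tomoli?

helimneret

Tomoli: start from *hilemnited.
  rule 1 (intervocalic lenition): hilemnited → hilemnised
  rule 2: no change — hilemnised
  rule 3 (rhotacism): hilemnised → hilemnired
  rule 4 (vowel merger): hilemnired → helemnered
  rule 5 (pre-nasal raising): helemnered → helimnered
  rule 6 (unconditioned shift): helimnered → helimneret
  ⇒ Tomoli helimneret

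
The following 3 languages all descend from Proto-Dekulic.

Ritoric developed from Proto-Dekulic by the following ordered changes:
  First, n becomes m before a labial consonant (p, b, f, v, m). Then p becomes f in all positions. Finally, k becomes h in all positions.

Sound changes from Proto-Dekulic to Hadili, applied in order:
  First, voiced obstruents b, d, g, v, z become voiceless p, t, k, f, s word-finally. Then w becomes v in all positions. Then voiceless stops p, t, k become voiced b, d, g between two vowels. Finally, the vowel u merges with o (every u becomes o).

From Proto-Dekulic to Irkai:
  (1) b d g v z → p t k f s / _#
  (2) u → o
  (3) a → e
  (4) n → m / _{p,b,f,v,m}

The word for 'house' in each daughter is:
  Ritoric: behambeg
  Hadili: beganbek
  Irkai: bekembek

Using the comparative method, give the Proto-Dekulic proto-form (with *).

*bekanbeg

Position 8: Ritoric has g, Hadili has k, Irkai has k. Ritoric preserves g here (none of its changes turn any other segment into g), so the proto-segment is *g.
Position 3: Ritoric has h, Hadili has g, Irkai has k. Taking the neighbouring segments as reconstructed: Ritoric h could go back to *k or *h; Hadili g could go back to *k or *g; Irkai k can only go back to *k — the one source consistent with every daughter is *k.
Continuing position by position gives *bekanbeg; check it forward:
Ritoric: start from *bekanbeg.
  rule 1 (nasal place assimilation): bekanbeg → bekambeg
  rule 2: no change — bekambeg
  rule 3 (unconditioned shift): bekambeg → behambeg
  ⇒ Ritoric behambeg
Hadili: *bekanbeg > bekanbek > beganbek  (by final devoicing, intervocalic voicing)
Irkai: *bekanbeg > bekanbek > bekenbek > bekembek  (by final devoicing, vowel merger, nasal place assimilation)
Only *bekanbeg yields all of Ritoric behambeg, Hadili beganbek, Irkai bekembek.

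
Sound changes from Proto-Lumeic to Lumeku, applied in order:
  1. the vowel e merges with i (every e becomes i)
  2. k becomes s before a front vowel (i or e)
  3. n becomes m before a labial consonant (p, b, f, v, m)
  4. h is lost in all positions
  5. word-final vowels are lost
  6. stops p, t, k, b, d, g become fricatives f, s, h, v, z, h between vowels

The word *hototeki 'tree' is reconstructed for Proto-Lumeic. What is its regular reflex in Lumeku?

ososis

Lumeku: start from *hototeki.
  rule 1 (vowel merger): hototeki → hototiki
  rule 2 (palatalisation): hototiki → hototisi
  rule 3: no change — hototisi
  rule 4 (h-loss): hototisi → ototisi
  rule 5 (apocope): ototisi → ototis
  rule 6 (intervocalic lenition): ototis → ososis
  ⇒ Lumeku ososis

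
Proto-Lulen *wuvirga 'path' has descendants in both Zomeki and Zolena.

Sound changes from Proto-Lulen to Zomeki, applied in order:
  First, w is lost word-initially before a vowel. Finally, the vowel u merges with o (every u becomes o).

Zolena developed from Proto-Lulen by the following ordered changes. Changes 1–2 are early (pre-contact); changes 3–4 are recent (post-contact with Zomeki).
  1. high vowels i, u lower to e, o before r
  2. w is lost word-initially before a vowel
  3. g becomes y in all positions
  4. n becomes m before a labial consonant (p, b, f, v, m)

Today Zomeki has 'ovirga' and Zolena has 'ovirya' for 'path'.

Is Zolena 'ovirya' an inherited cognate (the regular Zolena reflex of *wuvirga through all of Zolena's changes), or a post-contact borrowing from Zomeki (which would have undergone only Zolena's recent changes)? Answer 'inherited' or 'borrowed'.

borrowed

If inherited, *wuvirga would pass through all of Zolena's changes:
Zolena: *wuvirga > wuverga > uverga > uverya  (by pre-rhotic lowering, glide loss, unconditioned shift)
If borrowed from Zomeki 'ovirga' after the early changes, it would undergo only the recent ones:
  rule 3 (unconditioned shift): ovirga → ovirya
  rule 4 (nasal place assimilation): no change (ovirya)
  ⇒ as a loan: ovirya
Zolena 'ovirya' matches the loan outcome 'ovirya', not the inherited 'uverya' — it skipped the early Zolena changes, so it was borrowed from Zomeki.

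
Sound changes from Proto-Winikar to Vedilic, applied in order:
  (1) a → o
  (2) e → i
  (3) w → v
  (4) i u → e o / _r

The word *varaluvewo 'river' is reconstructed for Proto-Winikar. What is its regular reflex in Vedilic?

Vedilic: *varaluvewo
  varaluvewo → voroluvewo   [vowel merger]
  voroluvewo → voroluviwo   [vowel merger]
  voroluviwo → voroluvivo   [unconditioned shift]
  voroluvivo (rule 4 does not apply)
  giving Vedilic voroluvivo.

voroluvivo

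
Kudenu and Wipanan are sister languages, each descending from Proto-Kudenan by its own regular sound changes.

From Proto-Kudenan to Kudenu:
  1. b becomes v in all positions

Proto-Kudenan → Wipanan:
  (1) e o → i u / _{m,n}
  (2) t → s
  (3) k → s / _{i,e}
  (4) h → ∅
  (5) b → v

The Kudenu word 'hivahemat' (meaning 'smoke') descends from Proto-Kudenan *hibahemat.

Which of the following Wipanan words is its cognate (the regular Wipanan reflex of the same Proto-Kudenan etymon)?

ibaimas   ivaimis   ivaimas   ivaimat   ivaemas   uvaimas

Wipanan: start from *hibahemat.
  rule 1 (pre-nasal raising): hibahemat → hibahimat
  rule 2 (unconditioned shift): hibahimat → hibahimas
  rule 3: no change — hibahimas
  rule 4 (h-loss): hibahimas → ibaimas
  rule 5 (unconditioned shift): ibaimas → ivaimas
  ⇒ Wipanan ivaimas
The other candidates each miss or misapply at least one Wipanan change.

ivaimas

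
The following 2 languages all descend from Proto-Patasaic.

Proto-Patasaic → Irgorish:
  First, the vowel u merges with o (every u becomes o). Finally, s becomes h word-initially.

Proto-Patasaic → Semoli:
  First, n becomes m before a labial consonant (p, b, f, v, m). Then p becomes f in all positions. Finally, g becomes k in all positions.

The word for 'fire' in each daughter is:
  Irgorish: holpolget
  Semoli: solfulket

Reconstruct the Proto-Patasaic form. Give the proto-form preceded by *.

Position 7: Irgorish has g, Semoli has k. Irgorish preserves g here (none of its changes turn any other segment into g), so the proto-segment is *g.
Position 1: Irgorish has h, Semoli has s. Semoli preserves s here (none of its changes turn any other segment into s), so the proto-segment is *s.
This points to *solpulget. Verify forward in each daughter:
Irgorish: start from *solpulget.
  rule 1 (vowel merger): solpulget → solpolget
  rule 2 (debuccalisation): solpolget → holpolget
  ⇒ Irgorish holpolget
Semoli: start from *solpulget.
  rule 1: no change — solpulget
  rule 2 (unconditioned shift): solpulget → solfulget
  rule 3 (unconditioned shift): solfulget → solfulket
  ⇒ Semoli solfulket
*solpulget is the unique common source.

*solpulget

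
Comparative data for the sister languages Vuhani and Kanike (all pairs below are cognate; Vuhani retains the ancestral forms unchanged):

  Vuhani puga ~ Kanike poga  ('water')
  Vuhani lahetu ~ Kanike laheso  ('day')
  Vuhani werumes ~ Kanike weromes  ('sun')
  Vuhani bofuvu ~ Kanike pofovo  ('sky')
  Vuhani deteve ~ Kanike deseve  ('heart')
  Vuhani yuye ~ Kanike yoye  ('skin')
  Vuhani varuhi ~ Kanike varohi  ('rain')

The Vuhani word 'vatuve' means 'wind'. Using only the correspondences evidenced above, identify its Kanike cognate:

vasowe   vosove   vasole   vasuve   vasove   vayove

lahetu ~ laheso — Vuhani t corresponds to Kanike s between vowels (before a back vowel).
bofuvu ~ pofovo — Vuhani u corresponds to Kanike o after a consonant, before a labial obstruent.
Applying these to Vuhani 'vatuve':
  vatuve → vasuve   (t→s between vowels (before a back vowel))
  vasuve → vasove   (u→o after a consonant, before a labial obstruent)
So the Kanike cognate is 'vasove'.

vasove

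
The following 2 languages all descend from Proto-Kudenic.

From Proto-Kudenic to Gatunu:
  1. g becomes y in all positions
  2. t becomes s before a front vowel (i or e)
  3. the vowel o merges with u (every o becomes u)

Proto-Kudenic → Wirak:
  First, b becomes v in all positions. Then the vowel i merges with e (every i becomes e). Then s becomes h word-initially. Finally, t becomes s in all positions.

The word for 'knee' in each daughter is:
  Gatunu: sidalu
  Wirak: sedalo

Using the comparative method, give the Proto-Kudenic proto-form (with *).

*tidalo

Position 6: Gatunu has u, Wirak has o. Wirak preserves o here (none of its changes turn any other segment into o), so the proto-segment is *o.
Position 1: Gatunu has s, Wirak has s. Taking the neighbouring segments as reconstructed: Gatunu s could go back to *t or *s; Wirak s can only go back to *t — the one source consistent with every daughter is *t.
This points to *tidalo. Verify forward in each daughter:
Gatunu: *tidalo
  tidalo (rule 1 does not apply)
  tidalo → sidalo   [palatalisation]
  sidalo → sidalu   [vowel merger]
  giving Gatunu sidalu.
Wirak: *tidalo > tedalo > sedalo  (by vowel merger, unconditioned shift)
Only *tidalo yields all of Gatunu sidalu, Wirak sedalo.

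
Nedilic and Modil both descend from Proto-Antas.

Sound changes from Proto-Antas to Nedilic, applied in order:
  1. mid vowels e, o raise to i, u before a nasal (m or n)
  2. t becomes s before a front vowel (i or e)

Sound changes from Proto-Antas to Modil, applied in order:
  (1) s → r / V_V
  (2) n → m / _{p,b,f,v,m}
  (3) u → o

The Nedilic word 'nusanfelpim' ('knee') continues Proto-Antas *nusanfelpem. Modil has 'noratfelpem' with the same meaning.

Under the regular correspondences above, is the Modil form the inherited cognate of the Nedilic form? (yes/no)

Derive the expected Modil reflex of *nusanfelpem:
Modil: *nusanfelpem
  nusanfelpem → nuranfelpem   [rhotacism]
  nuranfelpem → nuramfelpem   [nasal place assimilation]
  nuramfelpem → noramfelpem   [vowel merger]
  giving Modil noramfelpem.
The regular Modil reflex would be 'noramfelpem', but the attested form is 'noratfelpem'. The correspondence is irregular, so they are not cognates (the Modil form has a different source).

no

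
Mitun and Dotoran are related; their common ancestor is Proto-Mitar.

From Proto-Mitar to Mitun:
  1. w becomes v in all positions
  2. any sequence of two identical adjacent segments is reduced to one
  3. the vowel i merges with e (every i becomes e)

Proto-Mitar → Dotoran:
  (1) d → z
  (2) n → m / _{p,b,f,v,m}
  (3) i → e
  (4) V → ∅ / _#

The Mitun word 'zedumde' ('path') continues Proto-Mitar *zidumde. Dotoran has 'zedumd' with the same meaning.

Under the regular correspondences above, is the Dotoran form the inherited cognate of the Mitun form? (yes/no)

no

Derive the expected Dotoran reflex of *zidumde:
Dotoran: start from *zidumde.
  rule 1 (unconditioned shift): zidumde → zizumze
  rule 2: no change — zizumze
  rule 3 (vowel merger): zizumze → zezumze
  rule 4 (apocope): zezumze → zezumz
  ⇒ Dotoran zezumz
The regular Dotoran reflex would be 'zezumz', but the attested form is 'zedumd'. The correspondence is irregular, so they are not cognates (the Dotoran form has a different source).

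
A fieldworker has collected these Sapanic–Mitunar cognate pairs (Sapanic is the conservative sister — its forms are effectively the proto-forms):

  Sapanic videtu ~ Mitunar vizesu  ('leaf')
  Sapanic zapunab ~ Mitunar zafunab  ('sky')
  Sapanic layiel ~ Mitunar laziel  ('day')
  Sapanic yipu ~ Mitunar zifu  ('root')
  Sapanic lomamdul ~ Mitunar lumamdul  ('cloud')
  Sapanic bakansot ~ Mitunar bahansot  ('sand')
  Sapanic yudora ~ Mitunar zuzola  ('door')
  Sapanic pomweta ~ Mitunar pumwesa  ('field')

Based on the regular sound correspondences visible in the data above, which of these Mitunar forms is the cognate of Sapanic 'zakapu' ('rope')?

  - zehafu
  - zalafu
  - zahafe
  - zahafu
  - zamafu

zahafu

bakansot ~ bahansot — Sapanic k corresponds to Mitunar h between vowels (before a back vowel).
zapunab ~ zafunab, yipu ~ zifu — Sapanic p corresponds to Mitunar f between vowels (before a back vowel).
Applying these to Sapanic 'zakapu':
  zakapu → zahapu   (k→h between vowels (before a back vowel))
  zahapu → zahafu   (p→f between vowels (before a back vowel))
So the Mitunar cognate is 'zahafu'.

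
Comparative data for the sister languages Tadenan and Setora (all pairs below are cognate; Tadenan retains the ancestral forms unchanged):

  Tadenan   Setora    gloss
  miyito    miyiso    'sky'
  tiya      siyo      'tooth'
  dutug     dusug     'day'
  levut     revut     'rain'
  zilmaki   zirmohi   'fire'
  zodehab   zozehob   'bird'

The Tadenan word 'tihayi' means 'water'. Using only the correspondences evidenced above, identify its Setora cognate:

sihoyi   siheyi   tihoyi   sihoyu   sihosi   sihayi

tiya ~ siyo — Tadenan t corresponds to Setora s word-initially before a front vowel.
zilmaki ~ zirmohi — Tadenan a corresponds to Setora o after a consonant, before a consonant other than r, m, n, p, b, f, v.
Applying these to Tadenan 'tihayi':
  tihayi → sihayi   (t→s word-initially before a front vowel)
  sihayi → sihoyi   (a→o after a consonant, before a consonant other than r, m, n, p, b, f, v)
So the Setora cognate is 'sihoyi'.

sihoyi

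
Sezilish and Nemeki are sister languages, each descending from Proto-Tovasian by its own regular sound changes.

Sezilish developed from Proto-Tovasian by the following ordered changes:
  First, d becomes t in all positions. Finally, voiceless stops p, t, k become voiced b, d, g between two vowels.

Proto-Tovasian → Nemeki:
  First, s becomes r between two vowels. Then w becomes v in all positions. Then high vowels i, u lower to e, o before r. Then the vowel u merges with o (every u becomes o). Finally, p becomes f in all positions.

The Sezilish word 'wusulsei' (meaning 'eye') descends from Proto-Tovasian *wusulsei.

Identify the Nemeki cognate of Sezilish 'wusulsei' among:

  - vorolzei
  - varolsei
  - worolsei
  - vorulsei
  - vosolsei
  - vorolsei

Nemeki: *wusulsei > wurulsei > vurulsei > vorulsei > vorolsei  (by rhotacism, unconditioned shift, pre-rhotic lowering, vowel merger)

vorolsei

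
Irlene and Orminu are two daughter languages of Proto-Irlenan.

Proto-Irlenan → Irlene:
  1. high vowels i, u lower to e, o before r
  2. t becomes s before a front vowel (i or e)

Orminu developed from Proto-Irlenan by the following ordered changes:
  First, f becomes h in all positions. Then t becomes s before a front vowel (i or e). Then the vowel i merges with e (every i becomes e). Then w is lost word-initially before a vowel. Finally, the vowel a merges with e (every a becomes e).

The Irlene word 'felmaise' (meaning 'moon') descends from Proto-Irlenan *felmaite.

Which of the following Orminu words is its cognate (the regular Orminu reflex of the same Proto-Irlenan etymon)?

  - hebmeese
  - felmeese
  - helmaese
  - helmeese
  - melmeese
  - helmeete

helmeese

Orminu: *felmaite
  felmaite → helmaite   [unconditioned shift]
  helmaite → helmaise   [palatalisation]
  helmaise → helmaese   [vowel merger]
  helmaese (rule 4 does not apply)
  helmaese → helmeese   [vowel merger]
  giving Orminu helmeese.
The other candidates each miss or misapply at least one Orminu change.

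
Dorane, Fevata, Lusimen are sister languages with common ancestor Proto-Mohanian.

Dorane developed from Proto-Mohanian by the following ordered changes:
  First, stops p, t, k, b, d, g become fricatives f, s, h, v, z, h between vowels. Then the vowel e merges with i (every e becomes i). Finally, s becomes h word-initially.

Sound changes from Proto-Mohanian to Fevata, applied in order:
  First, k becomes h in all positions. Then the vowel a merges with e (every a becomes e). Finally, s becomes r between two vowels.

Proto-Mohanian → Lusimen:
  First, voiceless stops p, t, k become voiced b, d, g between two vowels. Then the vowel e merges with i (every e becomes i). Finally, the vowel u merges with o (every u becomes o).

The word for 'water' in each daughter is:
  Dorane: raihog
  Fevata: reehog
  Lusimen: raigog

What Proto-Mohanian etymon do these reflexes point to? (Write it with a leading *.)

Position 2: Dorane has a, Fevata has e, Lusimen has a. Dorane preserves a here (none of its changes turn any other segment into a), so the proto-segment is *a.
Position 3: Dorane has i, Fevata has e, Lusimen has i. Taking the neighbouring segments as reconstructed: Dorane i could go back to *e or *i; Fevata e could go back to *a or *e; Lusimen i could go back to *e or *i — the one source consistent with every daughter is *e.
Position 4: Dorane has h, Fevata has h, Lusimen has g. Taking the neighbouring segments as reconstructed: Dorane h could go back to *k or *g or *h; Fevata h could go back to *k or *h; Lusimen g could go back to *k or *g — the one source consistent with every daughter is *k.
The remaining positions agree across the daughters. Check the candidate against every language:
Dorane: start from *raekog.
  rule 1 (intervocalic lenition): raekog → raehog
  rule 2 (vowel merger): raehog → raihog
  rule 3: no change — raihog
  ⇒ Dorane raihog
Fevata: start from *raekog.
  rule 1 (unconditioned shift): raekog → raehog
  rule 2 (vowel merger): raehog → reehog
  rule 3: no change — reehog
  ⇒ Fevata reehog
Lusimen: start from *raekog.
  rule 1 (intervocalic voicing): raekog → raegog
  rule 2 (vowel merger): raegog → raigog
  rule 3: no change — raigog
  ⇒ Lusimen raigog
No other proto-form is consistent with every reflex, so the reconstruction is *raekog.

*raekog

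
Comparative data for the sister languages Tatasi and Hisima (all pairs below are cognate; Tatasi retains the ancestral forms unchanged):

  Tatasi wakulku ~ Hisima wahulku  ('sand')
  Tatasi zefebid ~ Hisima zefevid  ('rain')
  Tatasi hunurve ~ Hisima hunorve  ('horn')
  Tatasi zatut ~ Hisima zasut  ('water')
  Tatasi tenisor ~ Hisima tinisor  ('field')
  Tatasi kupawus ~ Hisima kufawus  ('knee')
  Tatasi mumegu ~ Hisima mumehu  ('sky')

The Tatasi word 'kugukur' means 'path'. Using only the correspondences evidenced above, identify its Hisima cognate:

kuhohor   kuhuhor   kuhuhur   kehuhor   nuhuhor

kuhuhor

mumegu ~ mumehu — Tatasi g corresponds to Hisima h between vowels (before a back vowel).
wakulku ~ wahulku — Tatasi k corresponds to Hisima h between vowels (before a back vowel).
hunurve ~ hunorve — Tatasi u corresponds to Hisima o after a consonant, before r.
Applying these to Tatasi 'kugukur':
  kugukur → kuhukur   (g→h between vowels (before a back vowel))
  kuhukur → kuhuhur   (k→h between vowels (before a back vowel))
  kuhuhur → kuhuhor   (u→o after a consonant, before r)
So the Hisima cognate is 'kuhuhor'.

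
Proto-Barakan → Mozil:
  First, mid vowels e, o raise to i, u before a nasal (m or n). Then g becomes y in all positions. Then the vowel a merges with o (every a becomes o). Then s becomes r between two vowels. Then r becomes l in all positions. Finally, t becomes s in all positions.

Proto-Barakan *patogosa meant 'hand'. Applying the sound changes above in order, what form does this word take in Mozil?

Mozil: *patogosa > patoyosa > potoyoso > potoyoro > potoyolo > posoyolo  (by unconditioned shift, vowel merger, rhotacism, unconditioned shift, unconditioned shift)

posoyolo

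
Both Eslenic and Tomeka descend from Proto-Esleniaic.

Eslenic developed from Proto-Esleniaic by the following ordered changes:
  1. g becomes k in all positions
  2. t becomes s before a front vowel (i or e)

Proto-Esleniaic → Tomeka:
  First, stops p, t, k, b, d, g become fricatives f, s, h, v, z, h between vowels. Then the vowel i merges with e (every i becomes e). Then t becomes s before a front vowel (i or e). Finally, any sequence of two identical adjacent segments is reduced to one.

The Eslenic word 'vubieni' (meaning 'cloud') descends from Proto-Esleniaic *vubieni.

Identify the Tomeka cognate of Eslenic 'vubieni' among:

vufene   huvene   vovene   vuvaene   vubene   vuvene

Tomeka: start from *vubieni.
  rule 1 (intervocalic lenition): vubieni → vuvieni
  rule 2 (vowel merger): vuvieni → vuveene
  rule 3: no change — vuveene
  rule 4 (degemination): vuveene → vuvene
  ⇒ Tomeka vuvene
Only 'vuvene' matches the regular Tomeka development of *vubieni.

vuvene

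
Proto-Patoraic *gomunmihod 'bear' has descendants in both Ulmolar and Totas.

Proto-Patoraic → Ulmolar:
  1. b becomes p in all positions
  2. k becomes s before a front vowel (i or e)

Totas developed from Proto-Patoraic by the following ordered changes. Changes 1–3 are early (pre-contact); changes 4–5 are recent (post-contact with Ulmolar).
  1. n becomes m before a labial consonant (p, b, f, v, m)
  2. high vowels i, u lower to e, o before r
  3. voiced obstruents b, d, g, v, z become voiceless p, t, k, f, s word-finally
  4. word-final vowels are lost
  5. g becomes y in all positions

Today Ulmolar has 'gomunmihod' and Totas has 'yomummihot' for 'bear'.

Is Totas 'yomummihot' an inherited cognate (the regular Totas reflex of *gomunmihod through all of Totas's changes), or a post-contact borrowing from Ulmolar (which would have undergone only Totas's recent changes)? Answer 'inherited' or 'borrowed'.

inherited

If inherited, *gomunmihod would pass through all of Totas's changes:
Totas: start from *gomunmihod.
  rule 1 (nasal place assimilation): gomunmihod → gomummihod
  rule 2: no change — gomummihod
  rule 3 (final devoicing): gomummihod → gomummihot
  rule 4: no change — gomummihot
  rule 5 (unconditioned shift): gomummihot → yomummihot
  ⇒ Totas yomummihot
If borrowed from Ulmolar 'gomunmihod' after the early changes, it would undergo only the recent ones:
  rule 4 (apocope): no change (gomunmihod)
  rule 5 (unconditioned shift): gomunmihod → yomunmihod
  ⇒ as a loan: yomunmihod
Totas 'yomummihot' matches the inherited outcome exactly, so it is an inherited cognate, not a loan.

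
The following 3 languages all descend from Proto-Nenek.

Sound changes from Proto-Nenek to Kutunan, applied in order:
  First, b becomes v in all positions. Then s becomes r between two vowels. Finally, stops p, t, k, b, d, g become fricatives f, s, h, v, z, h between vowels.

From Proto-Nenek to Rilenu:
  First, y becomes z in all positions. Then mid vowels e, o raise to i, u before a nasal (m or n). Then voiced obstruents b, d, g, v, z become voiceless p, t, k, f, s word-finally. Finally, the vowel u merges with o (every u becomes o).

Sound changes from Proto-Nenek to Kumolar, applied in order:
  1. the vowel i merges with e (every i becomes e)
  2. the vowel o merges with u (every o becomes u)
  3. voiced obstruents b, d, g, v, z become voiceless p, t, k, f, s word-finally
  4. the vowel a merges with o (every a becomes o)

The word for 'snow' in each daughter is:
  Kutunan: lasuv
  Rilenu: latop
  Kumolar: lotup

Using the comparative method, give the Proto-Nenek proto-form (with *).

Position 4: Kutunan has u, Rilenu has o, Kumolar has u. Kutunan preserves u here (none of its changes turn any other segment into u), so the proto-segment is *u.
Position 3: Kutunan has s, Rilenu has t, Kumolar has t. Taking the neighbouring segments as reconstructed: Kutunan s can only go back to *t; Rilenu t can only go back to *t; Kumolar t can only go back to *t — the one source consistent with every daughter is *t.
Position 5: Kutunan has v, Rilenu has p, Kumolar has p. Taking the neighbouring segments as reconstructed: Kutunan v could go back to *b or *v; Rilenu p could go back to *p or *b; Kumolar p could go back to *p or *b — the one source consistent with every daughter is *b.
This points to *latub. Verify forward in each daughter:
Kutunan: start from *latub.
  rule 1 (unconditioned shift): latub → latuv
  rule 2: no change — latuv
  rule 3 (intervocalic lenition): latuv → lasuv
  ⇒ Kutunan lasuv
Rilenu: *latub > latup > latop  (by final devoicing, vowel merger)
Kumolar: *latub
  latub (rule 1 does not apply)
  latub (rule 2 does not apply)
  latub → latup   [final devoicing]
  latup → lotup   [vowel merger]
  giving Kumolar lotup.
No other proto-form is consistent with every reflex, so the reconstruction is *latub.

*latub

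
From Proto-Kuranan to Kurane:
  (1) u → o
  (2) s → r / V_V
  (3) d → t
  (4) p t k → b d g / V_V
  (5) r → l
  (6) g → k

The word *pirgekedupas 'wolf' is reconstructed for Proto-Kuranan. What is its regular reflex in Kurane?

pilkekedobas

Kurane: *pirgekedupas
  pirgekedupas → pirgekedopas   [vowel merger]
  pirgekedopas (rule 2 does not apply)
  pirgekedopas → pirgeketopas   [unconditioned shift]
  pirgeketopas → pirgegedobas   [intervocalic voicing]
  pirgegedobas → pilgegedobas   [unconditioned shift]
  pilgegedobas → pilkekedobas   [unconditioned shift]
  giving Kurane pilkekedobas.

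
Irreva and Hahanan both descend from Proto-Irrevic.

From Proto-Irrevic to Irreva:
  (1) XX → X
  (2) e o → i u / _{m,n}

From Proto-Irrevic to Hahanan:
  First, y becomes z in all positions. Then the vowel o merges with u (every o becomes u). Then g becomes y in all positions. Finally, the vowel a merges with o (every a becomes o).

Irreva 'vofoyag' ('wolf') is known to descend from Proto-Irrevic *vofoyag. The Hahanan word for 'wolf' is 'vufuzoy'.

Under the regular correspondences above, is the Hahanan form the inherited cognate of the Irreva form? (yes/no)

Derive the expected Hahanan reflex of *vofoyag:
Hahanan: start from *vofoyag.
  rule 1 (unconditioned shift): vofoyag → vofozag
  rule 2 (vowel merger): vofozag → vufuzag
  rule 3 (unconditioned shift): vufuzag → vufuzay
  rule 4 (vowel merger): vufuzay → vufuzoy
  ⇒ Hahanan vufuzoy
Hahanan 'vufuzoy' matches the regular reflex exactly, so the pair is cognate.

yes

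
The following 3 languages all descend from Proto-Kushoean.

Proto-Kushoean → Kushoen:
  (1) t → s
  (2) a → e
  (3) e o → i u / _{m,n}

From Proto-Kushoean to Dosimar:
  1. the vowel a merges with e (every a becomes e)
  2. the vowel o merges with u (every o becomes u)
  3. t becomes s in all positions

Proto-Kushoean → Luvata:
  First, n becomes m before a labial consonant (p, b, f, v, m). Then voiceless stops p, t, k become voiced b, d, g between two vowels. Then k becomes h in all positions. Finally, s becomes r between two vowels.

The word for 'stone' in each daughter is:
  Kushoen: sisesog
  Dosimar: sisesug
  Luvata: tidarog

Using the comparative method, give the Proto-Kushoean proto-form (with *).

*titasog

Position 3: Kushoen has s, Dosimar has s, Luvata has d. Taking the neighbouring segments as reconstructed: Kushoen s could go back to *t or *s; Dosimar s could go back to *t or *s; Luvata d could go back to *t or *d — the one source consistent with every daughter is *t.
Position 5: Kushoen has s, Dosimar has s, Luvata has r. Taking the neighbouring segments as reconstructed: Kushoen s could go back to *t or *s; Dosimar s could go back to *t or *s; Luvata r could go back to *s or *r — the one source consistent with every daughter is *s.
This points to *titasog. Verify forward in each daughter:
Kushoen: start from *titasog.
  rule 1 (unconditioned shift): titasog → sisasog
  rule 2 (vowel merger): sisasog → sisesog
  rule 3: no change — sisesog
  ⇒ Kushoen sisesog
Dosimar: start from *titasog.
  rule 1 (vowel merger): titasog → titesog
  rule 2 (vowel merger): titesog → titesug
  rule 3 (unconditioned shift): titesug → sisesug
  ⇒ Dosimar sisesug
Luvata: *titasog > tidasog > tidarog  (by intervocalic voicing, rhotacism)
No other proto-form is consistent with every reflex, so the reconstruction is *titasog.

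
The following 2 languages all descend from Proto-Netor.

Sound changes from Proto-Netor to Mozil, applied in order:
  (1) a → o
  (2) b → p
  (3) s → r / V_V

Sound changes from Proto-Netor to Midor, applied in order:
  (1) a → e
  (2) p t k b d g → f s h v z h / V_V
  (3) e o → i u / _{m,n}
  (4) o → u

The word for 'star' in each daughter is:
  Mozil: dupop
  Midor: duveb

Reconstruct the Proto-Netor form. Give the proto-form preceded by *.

*dubab

Position 3: Mozil has p, Midor has v. Taking the neighbouring segments as reconstructed: Mozil p could go back to *p or *b; Midor v could go back to *b or *v — the one source consistent with every daughter is *b.
Position 4: Mozil has o, Midor has e. Taking the neighbouring segments as reconstructed: Mozil o could go back to *a or *o; Midor e could go back to *a or *e — the one source consistent with every daughter is *a.
Position 5: Mozil has p, Midor has b. Midor preserves b here (none of its changes turn any other segment into b), so the proto-segment is *b.
The remaining positions agree across the daughters. Check the candidate against every language:
Mozil: start from *dubab.
  rule 1 (vowel merger): dubab → dubob
  rule 2 (unconditioned shift): dubob → dupop
  rule 3: no change — dupop
  ⇒ Mozil dupop
Midor: *dubab > dubeb > duveb  (by vowel merger, intervocalic lenition)
*dubab is the unique common source.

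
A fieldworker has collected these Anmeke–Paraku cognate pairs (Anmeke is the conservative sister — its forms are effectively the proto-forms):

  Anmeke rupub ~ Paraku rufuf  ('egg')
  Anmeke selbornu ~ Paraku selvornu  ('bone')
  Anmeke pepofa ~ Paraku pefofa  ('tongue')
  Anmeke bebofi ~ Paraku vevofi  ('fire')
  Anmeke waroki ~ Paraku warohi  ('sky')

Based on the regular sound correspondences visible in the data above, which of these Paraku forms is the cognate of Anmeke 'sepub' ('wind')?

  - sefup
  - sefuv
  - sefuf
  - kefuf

sefuf

rupub ~ rufuf — Anmeke p corresponds to Paraku f between vowels (before a back vowel).
rupub ~ rufuf — Anmeke b corresponds to Paraku f word-finally.
Applying these to Anmeke 'sepub':
  sepub → sefub   (p→f between vowels (before a back vowel))
  sefub → sefuf   (b→f word-finally)
So the Paraku cognate is 'sefuf'.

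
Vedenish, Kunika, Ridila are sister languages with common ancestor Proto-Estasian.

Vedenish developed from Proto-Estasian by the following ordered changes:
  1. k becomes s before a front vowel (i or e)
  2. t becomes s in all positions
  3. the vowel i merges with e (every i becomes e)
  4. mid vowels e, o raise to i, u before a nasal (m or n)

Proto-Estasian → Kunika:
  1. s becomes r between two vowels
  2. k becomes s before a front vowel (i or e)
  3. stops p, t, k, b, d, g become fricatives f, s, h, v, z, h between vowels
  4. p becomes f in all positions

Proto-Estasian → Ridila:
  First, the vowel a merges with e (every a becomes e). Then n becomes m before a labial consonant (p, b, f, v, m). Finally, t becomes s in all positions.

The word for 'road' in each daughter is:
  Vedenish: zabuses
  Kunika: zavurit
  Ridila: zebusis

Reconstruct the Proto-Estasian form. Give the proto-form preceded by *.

*zabusit

Position 7: Vedenish has s, Kunika has t, Ridila has s. Kunika preserves t here (none of its changes turn any other segment into t), so the proto-segment is *t.
Position 3: Vedenish has b, Kunika has v, Ridila has b. Vedenish preserves b here (none of its changes turn any other segment into b), so the proto-segment is *b.
Verify the candidate proto-form against each daughter:
Vedenish: start from *zabusit.
  rule 1: no change — zabusit
  rule 2 (unconditioned shift): zabusit → zabusis
  rule 3 (vowel merger): zabusis → zabuses
  rule 4: no change — zabuses
  ⇒ Vedenish zabuses
Kunika: *zabusit > zaburit > zavurit  (by rhotacism, intervocalic lenition)
Ridila: *zabusit > zebusit > zebusis  (by vowel merger, unconditioned shift)
Only *zabusit yields all of Vedenish zabuses, Kunika zavurit, Ridila zebusis.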